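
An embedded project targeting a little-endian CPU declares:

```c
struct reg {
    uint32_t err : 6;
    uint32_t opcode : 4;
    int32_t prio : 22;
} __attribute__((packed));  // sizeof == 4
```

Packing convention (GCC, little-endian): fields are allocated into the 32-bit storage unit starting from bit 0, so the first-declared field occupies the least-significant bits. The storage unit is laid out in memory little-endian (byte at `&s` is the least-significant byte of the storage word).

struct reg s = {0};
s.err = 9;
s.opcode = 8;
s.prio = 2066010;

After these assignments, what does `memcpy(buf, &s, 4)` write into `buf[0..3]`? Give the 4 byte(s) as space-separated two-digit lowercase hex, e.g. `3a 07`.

err:6 = 9 → 0x9 << 0 → word 0x00000009
opcode:4 = 8 → 0x8 << 6 → word 0x00000209
prio:22 = 2066010 → 0x1f865a << 10 → word 0x7e196a09
word = 0x7e196a09 → little-endian bytes:
  [0]=0x09  [1]=0x6a  [2]=0x19  [3]=0x7e

09 6a 19 7e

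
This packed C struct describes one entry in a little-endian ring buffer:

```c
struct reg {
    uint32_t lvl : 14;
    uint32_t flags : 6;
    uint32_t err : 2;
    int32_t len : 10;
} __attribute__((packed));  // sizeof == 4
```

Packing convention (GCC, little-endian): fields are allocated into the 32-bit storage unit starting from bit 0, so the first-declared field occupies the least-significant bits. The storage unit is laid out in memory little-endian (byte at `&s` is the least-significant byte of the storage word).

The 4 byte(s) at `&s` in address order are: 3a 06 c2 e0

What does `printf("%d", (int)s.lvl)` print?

[0]=0x3a [1]=0x06 [2]=0xc2 [3]=0xe0 (little-endian) → word 0xe0c2063a
lvl [0+:14] = (word>>0) & 0x3fff = 1594  ←
flags [14+:6] = (word>>14) & 0x3f = 8
err [20+:2] = (word>>20) & 0x3 = 0
len [22+:10] = (word>>22) & 0x3ff = 899

1594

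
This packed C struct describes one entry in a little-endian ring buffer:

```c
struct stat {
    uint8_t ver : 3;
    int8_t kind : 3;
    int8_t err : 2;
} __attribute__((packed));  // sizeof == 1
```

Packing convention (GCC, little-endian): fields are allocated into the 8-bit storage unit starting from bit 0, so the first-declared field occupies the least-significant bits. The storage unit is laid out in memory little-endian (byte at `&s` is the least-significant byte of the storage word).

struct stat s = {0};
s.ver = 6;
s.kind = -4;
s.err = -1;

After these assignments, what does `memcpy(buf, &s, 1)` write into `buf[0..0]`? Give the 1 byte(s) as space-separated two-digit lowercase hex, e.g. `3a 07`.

e6

ver (3b) val=6 bits=0x6 at bit 0: 0x06
kind (3b) val=-4 bits=0x4 at bit 3: 0x26
err (2b) val=-1 bits=0x3 at bit 6: 0xe6
word = 0xe6 → little-endian bytes:
  [0]=0xe6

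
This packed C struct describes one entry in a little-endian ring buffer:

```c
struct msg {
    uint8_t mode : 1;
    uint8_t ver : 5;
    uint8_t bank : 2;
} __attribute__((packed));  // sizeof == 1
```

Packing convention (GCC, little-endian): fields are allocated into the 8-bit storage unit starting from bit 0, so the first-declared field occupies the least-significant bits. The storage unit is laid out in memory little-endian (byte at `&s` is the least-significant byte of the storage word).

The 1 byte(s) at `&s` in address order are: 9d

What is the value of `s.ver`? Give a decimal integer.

14

[0]=0x9d (little-endian) → word 0x9d
mode [0+:1] = (word>>0) & 0x1 = 1
ver [1+:5] = (word>>1) & 0x1f = 14  ←
bank [6+:2] = (word>>6) & 0x3 = 2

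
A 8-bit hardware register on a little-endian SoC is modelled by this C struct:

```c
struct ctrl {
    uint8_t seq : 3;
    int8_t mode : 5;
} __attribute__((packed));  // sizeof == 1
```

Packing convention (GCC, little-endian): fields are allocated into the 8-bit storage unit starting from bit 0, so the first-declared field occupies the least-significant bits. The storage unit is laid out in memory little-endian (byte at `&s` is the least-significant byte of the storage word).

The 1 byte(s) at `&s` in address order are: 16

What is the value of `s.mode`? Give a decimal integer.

[0]=0x16 (little-endian) → word 0x16
seq [0+:3] = (word>>0) & 0x7 = 6
mode [3+:5] = (word>>3) & 0x1f = 2  ←
mode signed 5b, MSB=0: value = 2

2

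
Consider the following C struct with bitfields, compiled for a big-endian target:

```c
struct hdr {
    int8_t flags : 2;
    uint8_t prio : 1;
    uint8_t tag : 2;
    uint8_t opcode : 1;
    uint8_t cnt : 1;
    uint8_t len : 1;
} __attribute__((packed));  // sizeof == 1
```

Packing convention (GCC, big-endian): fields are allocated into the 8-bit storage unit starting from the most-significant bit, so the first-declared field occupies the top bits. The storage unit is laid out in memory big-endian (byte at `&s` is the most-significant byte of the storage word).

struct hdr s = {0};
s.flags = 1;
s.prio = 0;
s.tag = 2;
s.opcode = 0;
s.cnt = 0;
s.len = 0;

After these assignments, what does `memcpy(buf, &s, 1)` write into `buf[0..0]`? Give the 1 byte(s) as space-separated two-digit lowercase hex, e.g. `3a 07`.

50

[6+:2] flags=1 & 0x3 = 0x1; word=0x40
[5+:1] prio=0 & 0x1 = 0x0; word=0x40
[3+:2] tag=2 & 0x3 = 0x2; word=0x50
[2+:1] opcode=0 & 0x1 = 0x0; word=0x50
[1+:1] cnt=0 & 0x1 = 0x0; word=0x50
[0+:1] len=0 & 0x1 = 0x0; word=0x50
word = 0x50 → big-endian bytes:
  [0]=0x50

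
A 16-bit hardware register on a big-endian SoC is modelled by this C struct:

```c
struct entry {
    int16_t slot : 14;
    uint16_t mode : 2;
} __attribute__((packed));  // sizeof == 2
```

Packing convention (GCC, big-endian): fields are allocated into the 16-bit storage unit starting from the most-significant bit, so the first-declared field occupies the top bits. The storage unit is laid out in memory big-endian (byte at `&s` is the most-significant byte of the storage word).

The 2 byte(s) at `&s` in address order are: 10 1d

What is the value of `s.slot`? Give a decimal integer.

[0]=0x10 [1]=0x1d (big-endian) → word 0x101d
slot [2+:14] = (word>>2) & 0x3fff = 1031  ←
mode [0+:2] = (word>>0) & 0x3 = 1
slot signed 14b, MSB=0: value = 1031

1031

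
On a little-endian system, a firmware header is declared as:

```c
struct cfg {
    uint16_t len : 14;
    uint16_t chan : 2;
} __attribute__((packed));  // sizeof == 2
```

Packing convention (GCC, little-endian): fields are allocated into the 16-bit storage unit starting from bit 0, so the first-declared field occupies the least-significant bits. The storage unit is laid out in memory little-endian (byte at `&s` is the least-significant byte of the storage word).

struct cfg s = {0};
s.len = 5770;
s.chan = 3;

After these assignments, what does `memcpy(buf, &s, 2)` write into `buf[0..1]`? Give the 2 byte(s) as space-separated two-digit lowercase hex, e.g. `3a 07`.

8a d6

[0+:14] len=5770 & 0x3fff = 0x168a; word=0x168a
[14+:2] chan=3 & 0x3 = 0x3; word=0xd68a
word = 0xd68a → little-endian bytes:
  [0]=0x8a  [1]=0xd6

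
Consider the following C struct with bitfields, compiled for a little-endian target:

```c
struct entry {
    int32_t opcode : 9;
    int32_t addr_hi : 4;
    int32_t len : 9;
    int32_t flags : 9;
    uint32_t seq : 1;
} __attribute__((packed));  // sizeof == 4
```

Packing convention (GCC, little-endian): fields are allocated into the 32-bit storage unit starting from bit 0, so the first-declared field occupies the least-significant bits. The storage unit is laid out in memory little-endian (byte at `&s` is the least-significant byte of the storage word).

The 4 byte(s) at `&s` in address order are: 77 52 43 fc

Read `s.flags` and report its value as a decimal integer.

[0]=0x77 [1]=0x52 [2]=0x43 [3]=0xfc (little-endian) → word 0xfc435277
opcode [0+:9] = (word>>0) & 0x1ff = 119
addr_hi [9+:4] = (word>>9) & 0xf = 9
len [13+:9] = (word>>13) & 0x1ff = 26
flags [22+:9] = (word>>22) & 0x1ff = 497  ←
seq [31+:1] = (word>>31) & 0x1 = 1
flags signed 9b, MSB=1: 497 - 512 = -15

-15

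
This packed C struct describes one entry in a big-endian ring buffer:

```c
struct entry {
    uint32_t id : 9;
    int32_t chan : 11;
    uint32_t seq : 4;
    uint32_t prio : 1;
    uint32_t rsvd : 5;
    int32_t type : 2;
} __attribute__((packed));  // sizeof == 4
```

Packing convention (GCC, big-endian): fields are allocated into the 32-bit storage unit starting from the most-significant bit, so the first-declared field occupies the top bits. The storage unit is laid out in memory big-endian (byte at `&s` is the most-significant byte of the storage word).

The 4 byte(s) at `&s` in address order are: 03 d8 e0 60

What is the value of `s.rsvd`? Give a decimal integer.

24

[0]=0x03 [1]=0xd8 [2]=0xe0 [3]=0x60 (big-endian) → word 0x03d8e060
id [23+:9] = (word>>23) & 0x1ff = 7
chan [12+:11] = (word>>12) & 0x7ff = 1422
seq [8+:4] = (word>>8) & 0xf = 0
prio [7+:1] = (word>>7) & 0x1 = 0
rsvd [2+:5] = (word>>2) & 0x1f = 24  ←
type [0+:2] = (word>>0) & 0x3 = 0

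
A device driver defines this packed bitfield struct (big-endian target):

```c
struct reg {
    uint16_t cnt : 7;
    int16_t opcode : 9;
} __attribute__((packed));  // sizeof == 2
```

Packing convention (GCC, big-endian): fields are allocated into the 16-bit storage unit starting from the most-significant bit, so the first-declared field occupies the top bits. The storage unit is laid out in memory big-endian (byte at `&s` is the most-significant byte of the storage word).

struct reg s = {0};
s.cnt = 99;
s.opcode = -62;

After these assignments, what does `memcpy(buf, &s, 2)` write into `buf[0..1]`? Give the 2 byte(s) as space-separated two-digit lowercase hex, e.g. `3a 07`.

cnt:7 = 99 → 0x63 << 9 → word 0xc600
opcode:9 = -62 → 0x1c2 << 0 → word 0xc7c2
word = 0xc7c2 → big-endian bytes:
  [0]=0xc7  [1]=0xc2

c7 c2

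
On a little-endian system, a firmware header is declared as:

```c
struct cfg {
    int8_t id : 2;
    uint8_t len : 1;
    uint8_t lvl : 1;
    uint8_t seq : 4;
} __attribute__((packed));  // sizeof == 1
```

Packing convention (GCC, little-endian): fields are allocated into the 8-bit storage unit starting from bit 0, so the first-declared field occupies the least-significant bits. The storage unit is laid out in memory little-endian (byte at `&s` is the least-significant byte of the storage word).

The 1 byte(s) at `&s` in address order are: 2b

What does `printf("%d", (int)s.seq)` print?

[0]=0x2b (little-endian) → word 0x2b
id [0+:2] = (word>>0) & 0x3 = 3
len [2+:1] = (word>>2) & 0x1 = 0
lvl [3+:1] = (word>>3) & 0x1 = 1
seq [4+:4] = (word>>4) & 0xf = 2  ←

2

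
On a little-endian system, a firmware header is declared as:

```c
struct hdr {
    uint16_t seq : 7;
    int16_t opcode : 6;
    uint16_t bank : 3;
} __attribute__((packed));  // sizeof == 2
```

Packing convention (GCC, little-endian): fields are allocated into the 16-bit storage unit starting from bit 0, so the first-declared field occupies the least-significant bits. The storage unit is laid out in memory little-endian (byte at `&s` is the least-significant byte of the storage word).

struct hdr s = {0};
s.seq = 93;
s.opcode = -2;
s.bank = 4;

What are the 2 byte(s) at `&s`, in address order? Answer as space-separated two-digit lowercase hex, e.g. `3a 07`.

[0+:7] seq=93 & 0x7f = 0x5d; word=0x005d
[7+:6] opcode=-2 & 0x3f = 0x3e; word=0x1f5d
[13+:3] bank=4 & 0x7 = 0x4; word=0x9f5d
word = 0x9f5d → little-endian bytes:
  [0]=0x5d  [1]=0x9f

5d 9f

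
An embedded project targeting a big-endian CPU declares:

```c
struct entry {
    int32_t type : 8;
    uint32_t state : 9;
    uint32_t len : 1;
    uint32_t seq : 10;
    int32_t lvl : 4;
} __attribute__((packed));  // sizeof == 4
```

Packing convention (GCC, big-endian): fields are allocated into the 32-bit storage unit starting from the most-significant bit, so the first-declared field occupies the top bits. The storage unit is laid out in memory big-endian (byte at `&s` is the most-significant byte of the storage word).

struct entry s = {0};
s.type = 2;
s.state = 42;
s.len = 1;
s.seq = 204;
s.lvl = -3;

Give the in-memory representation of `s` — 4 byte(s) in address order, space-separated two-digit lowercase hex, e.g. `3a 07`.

type:8 = 2 → 0x2 << 24 → word 0x02000000
state:9 = 42 → 0x2a << 15 → word 0x02150000
len:1 = 1 → 0x1 << 14 → word 0x02154000
seq:10 = 204 → 0xcc << 4 → word 0x02154cc0
lvl:4 = -3 → 0xd << 0 → word 0x02154ccd
word = 0x02154ccd → big-endian bytes:
  [0]=0x02  [1]=0x15  [2]=0x4c  [3]=0xcd

02 15 4c cd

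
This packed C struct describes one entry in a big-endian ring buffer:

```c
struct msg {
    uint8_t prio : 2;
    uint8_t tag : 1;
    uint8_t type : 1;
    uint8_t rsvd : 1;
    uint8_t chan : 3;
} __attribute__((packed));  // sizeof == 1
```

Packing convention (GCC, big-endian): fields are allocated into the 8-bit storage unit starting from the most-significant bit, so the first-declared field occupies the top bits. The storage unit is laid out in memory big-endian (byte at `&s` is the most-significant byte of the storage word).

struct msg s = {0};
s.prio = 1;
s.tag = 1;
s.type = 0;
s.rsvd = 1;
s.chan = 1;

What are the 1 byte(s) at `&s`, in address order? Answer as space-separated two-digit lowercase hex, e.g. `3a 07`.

69

prio:2 = 1 → 0x1 << 6 → word 0x40
tag:1 = 1 → 0x1 << 5 → word 0x60
type:1 = 0 → 0x0 << 4 → word 0x60
rsvd:1 = 1 → 0x1 << 3 → word 0x68
chan:3 = 1 → 0x1 << 0 → word 0x69
word = 0x69 → big-endian bytes:
  [0]=0x69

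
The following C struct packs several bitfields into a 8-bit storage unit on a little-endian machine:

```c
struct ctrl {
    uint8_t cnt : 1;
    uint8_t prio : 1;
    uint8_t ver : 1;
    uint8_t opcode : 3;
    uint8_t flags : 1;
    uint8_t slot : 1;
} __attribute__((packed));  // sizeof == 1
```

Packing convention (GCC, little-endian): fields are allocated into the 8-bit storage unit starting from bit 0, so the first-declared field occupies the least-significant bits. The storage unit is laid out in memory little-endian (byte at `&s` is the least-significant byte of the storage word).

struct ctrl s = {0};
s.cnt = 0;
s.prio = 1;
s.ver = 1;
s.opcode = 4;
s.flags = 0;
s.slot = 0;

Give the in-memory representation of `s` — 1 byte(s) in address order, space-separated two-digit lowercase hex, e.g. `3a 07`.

cnt (1b) val=0 bits=0x0 at bit 0: 0x00
prio (1b) val=1 bits=0x1 at bit 1: 0x02
ver (1b) val=1 bits=0x1 at bit 2: 0x06
opcode (3b) val=4 bits=0x4 at bit 3: 0x26
flags (1b) val=0 bits=0x0 at bit 6: 0x26
slot (1b) val=0 bits=0x0 at bit 7: 0x26
word = 0x26 → little-endian bytes:
  [0]=0x26

26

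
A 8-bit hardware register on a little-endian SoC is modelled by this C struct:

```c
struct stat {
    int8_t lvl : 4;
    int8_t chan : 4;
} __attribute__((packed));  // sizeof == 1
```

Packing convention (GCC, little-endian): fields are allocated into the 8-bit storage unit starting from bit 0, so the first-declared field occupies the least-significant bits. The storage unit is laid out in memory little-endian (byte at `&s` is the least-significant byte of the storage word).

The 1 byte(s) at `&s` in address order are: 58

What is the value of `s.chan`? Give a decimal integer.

5

[0]=0x58 (little-endian) → word 0x58
lvl:4 @ bit 0 → (0x58>>0)&0xf = 0x8
chan:4 @ bit 4 → (0x58>>4)&0xf = 0x5  ←
chan signed 4b, MSB=0: value = 5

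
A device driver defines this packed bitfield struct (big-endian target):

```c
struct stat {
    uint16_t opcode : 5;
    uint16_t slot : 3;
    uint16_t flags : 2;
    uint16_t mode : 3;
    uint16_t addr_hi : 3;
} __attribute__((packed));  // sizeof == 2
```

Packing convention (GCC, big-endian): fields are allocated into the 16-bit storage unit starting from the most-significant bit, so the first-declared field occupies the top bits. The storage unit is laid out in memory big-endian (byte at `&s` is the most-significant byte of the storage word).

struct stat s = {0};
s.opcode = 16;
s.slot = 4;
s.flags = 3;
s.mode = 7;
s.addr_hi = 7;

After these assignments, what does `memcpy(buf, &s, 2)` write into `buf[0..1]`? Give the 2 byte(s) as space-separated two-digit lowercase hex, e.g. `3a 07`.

84 ff

[11+:5] opcode=16 & 0x1f = 0x10; word=0x8000
[8+:3] slot=4 & 0x7 = 0x4; word=0x8400
[6+:2] flags=3 & 0x3 = 0x3; word=0x84c0
[3+:3] mode=7 & 0x7 = 0x7; word=0x84f8
[0+:3] addr_hi=7 & 0x7 = 0x7; word=0x84ff
word = 0x84ff → big-endian bytes:
  [0]=0x84  [1]=0xff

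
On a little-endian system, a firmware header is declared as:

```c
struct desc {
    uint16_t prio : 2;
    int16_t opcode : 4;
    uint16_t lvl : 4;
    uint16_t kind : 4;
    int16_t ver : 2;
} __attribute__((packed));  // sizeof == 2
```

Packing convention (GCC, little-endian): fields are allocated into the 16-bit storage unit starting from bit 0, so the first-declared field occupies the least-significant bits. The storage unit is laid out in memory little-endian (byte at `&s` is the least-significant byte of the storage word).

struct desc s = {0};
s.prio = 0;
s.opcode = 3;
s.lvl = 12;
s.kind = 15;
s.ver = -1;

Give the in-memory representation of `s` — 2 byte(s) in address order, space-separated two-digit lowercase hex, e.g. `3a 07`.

0c ff

prio (2b) val=0 bits=0x0 at bit 0: 0x0000
opcode (4b) val=3 bits=0x3 at bit 2: 0x000c
lvl (4b) val=12 bits=0xc at bit 6: 0x030c
kind (4b) val=15 bits=0xf at bit 10: 0x3f0c
ver (2b) val=-1 bits=0x3 at bit 14: 0xff0c
word = 0xff0c → little-endian bytes:
  [0]=0x0c  [1]=0xff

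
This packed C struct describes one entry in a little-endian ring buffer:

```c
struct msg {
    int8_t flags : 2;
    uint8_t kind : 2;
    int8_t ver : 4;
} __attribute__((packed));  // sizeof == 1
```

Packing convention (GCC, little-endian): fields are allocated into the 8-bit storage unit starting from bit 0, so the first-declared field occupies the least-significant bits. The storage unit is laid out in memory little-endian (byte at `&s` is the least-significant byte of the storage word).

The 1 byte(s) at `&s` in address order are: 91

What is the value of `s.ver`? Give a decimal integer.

-7

[0]=0x91 (little-endian) → word 0x91
flags:2 @ bit 0 → (0x91>>0)&0x3 = 0x1
kind:2 @ bit 2 → (0x91>>2)&0x3 = 0x0
ver:4 @ bit 4 → (0x91>>4)&0xf = 0x9  ←
ver signed 4b, MSB=1: 9 - 16 = -7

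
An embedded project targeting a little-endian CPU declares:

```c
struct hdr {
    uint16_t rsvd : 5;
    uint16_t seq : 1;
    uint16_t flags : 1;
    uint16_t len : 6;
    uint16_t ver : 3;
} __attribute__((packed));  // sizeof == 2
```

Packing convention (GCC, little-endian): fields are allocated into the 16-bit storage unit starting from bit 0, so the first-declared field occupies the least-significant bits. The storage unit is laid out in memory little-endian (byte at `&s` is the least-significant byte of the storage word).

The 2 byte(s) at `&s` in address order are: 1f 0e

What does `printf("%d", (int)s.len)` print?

[0]=0x1f [1]=0x0e (little-endian) → word 0x0e1f
rsvd [0+:5] = (word>>0) & 0x1f = 31
seq [5+:1] = (word>>5) & 0x1 = 0
flags [6+:1] = (word>>6) & 0x1 = 0
len [7+:6] = (word>>7) & 0x3f = 28  ←
ver [13+:3] = (word>>13) & 0x7 = 0

28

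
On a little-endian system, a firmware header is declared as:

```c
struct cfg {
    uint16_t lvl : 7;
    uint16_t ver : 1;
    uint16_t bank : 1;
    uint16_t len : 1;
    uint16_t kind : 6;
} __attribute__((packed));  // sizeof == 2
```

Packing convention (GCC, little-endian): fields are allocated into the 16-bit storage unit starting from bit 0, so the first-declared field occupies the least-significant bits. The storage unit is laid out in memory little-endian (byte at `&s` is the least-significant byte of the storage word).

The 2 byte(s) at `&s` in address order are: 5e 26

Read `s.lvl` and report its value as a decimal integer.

94

[0]=0x5e [1]=0x26 (little-endian) → word 0x265e
lvl [0+:7] = (word>>0) & 0x7f = 94  ←
ver [7+:1] = (word>>7) & 0x1 = 0
bank [8+:1] = (word>>8) & 0x1 = 0
len [9+:1] = (word>>9) & 0x1 = 1
kind [10+:6] = (word>>10) & 0x3f = 9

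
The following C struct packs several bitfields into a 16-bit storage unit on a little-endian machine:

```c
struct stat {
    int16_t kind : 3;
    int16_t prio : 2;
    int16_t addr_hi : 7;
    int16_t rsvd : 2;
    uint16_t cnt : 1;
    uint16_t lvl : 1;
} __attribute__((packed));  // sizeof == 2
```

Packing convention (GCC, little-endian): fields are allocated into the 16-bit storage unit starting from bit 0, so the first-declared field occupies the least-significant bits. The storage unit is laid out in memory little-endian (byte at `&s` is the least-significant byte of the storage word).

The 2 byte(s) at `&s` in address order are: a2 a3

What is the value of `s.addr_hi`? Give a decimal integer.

29

[0]=0xa2 [1]=0xa3 (little-endian) → word 0xa3a2
kind:3 @ bit 0 → (0xa3a2>>0)&0x7 = 0x2
prio:2 @ bit 3 → (0xa3a2>>3)&0x3 = 0x0
addr_hi:7 @ bit 5 → (0xa3a2>>5)&0x7f = 0x1d  ←
rsvd:2 @ bit 12 → (0xa3a2>>12)&0x3 = 0x2
cnt:1 @ bit 14 → (0xa3a2>>14)&0x1 = 0x0
lvl:1 @ bit 15 → (0xa3a2>>15)&0x1 = 0x1
addr_hi signed 7b, MSB=0: value = 29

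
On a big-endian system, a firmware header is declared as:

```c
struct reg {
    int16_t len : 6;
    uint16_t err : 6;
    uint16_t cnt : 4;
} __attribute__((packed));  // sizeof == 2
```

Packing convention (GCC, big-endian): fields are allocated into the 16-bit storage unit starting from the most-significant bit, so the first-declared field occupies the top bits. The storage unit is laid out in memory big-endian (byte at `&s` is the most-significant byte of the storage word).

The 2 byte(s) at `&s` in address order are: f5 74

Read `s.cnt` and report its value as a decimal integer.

[0]=0xf5 [1]=0x74 (big-endian) → word 0xf574
len [10+:6] = (word>>10) & 0x3f = 61
err [4+:6] = (word>>4) & 0x3f = 23
cnt [0+:4] = (word>>0) & 0xf = 4  ←

4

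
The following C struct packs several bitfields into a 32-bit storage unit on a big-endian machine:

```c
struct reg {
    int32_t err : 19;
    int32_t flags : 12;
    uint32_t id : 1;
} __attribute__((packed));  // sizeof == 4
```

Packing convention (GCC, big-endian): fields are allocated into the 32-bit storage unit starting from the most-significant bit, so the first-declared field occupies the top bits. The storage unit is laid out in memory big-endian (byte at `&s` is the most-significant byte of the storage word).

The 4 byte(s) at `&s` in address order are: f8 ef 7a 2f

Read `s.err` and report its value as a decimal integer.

-14469

[0]=0xf8 [1]=0xef [2]=0x7a [3]=0x2f (big-endian) → word 0xf8ef7a2f
err [13+:19] = (word>>13) & 0x7ffff = 509819  ←
flags [1+:12] = (word>>1) & 0xfff = 3351
id [0+:1] = (word>>0) & 0x1 = 1
err signed 19b, MSB=1: 509819 - 524288 = -14469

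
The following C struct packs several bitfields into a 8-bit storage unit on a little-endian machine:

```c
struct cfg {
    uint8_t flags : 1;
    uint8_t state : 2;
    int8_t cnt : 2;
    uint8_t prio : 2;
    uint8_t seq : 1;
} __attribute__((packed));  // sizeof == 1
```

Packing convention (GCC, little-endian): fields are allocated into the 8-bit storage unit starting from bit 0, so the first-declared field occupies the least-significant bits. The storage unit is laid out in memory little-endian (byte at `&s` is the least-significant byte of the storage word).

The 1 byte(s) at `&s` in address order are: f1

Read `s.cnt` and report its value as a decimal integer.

[0]=0xf1 (little-endian) → word 0xf1
flags:1 @ bit 0 → (0xf1>>0)&0x1 = 0x1
state:2 @ bit 1 → (0xf1>>1)&0x3 = 0x0
cnt:2 @ bit 3 → (0xf1>>3)&0x3 = 0x2  ←
prio:2 @ bit 5 → (0xf1>>5)&0x3 = 0x3
seq:1 @ bit 7 → (0xf1>>7)&0x1 = 0x1
cnt signed 2b, MSB=1: 2 - 4 = -2

-2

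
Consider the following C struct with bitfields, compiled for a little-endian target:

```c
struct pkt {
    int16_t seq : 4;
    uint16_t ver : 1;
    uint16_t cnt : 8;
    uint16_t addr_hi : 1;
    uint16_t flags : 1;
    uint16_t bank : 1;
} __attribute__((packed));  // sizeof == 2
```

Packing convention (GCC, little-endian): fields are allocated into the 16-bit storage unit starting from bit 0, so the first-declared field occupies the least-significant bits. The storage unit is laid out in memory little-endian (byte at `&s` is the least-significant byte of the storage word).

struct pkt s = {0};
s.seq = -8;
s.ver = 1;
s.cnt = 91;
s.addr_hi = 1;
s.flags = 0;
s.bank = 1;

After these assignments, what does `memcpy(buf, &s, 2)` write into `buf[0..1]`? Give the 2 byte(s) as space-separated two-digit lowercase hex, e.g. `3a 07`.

seq:4 = -8 → 0x8 << 0 → word 0x0008
ver:1 = 1 → 0x1 << 4 → word 0x0018
cnt:8 = 91 → 0x5b << 5 → word 0x0b78
addr_hi:1 = 1 → 0x1 << 13 → word 0x2b78
flags:1 = 0 → 0x0 << 14 → word 0x2b78
bank:1 = 1 → 0x1 << 15 → word 0xab78
word = 0xab78 → little-endian bytes:
  [0]=0x78  [1]=0xab

78 ab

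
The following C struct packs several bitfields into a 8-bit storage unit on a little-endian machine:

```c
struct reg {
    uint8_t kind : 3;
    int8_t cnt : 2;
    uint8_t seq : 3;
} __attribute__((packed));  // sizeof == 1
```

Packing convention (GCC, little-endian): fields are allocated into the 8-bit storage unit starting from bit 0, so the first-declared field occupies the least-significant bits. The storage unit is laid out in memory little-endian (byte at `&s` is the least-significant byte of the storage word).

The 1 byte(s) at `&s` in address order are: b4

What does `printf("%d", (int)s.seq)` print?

[0]=0xb4 (little-endian) → word 0xb4
kind [0+:3] = (word>>0) & 0x7 = 4
cnt [3+:2] = (word>>3) & 0x3 = 2
seq [5+:3] = (word>>5) & 0x7 = 5  ←

5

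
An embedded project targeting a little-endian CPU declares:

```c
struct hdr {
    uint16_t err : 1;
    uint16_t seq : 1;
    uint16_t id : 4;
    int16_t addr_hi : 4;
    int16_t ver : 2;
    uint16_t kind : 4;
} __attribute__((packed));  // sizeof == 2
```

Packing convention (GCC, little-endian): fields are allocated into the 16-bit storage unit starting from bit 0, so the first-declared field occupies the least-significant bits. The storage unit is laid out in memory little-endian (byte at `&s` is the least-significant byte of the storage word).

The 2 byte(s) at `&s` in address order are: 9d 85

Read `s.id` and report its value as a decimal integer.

7

[0]=0x9d [1]=0x85 (little-endian) → word 0x859d
err:1 @ bit 0 → (0x859d>>0)&0x1 = 0x1
seq:1 @ bit 1 → (0x859d>>1)&0x1 = 0x0
id:4 @ bit 2 → (0x859d>>2)&0xf = 0x7  ←
addr_hi:4 @ bit 6 → (0x859d>>6)&0xf = 0x6
ver:2 @ bit 10 → (0x859d>>10)&0x3 = 0x1
kind:4 @ bit 12 → (0x859d>>12)&0xf = 0x8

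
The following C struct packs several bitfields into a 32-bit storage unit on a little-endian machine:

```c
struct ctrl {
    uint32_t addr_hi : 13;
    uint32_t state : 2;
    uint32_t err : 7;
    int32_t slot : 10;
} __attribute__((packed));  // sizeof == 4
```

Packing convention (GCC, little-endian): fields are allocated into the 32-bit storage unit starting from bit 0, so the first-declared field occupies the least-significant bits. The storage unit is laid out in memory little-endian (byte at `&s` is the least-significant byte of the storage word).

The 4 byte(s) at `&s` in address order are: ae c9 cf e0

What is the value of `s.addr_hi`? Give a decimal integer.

2478

[0]=0xae [1]=0xc9 [2]=0xcf [3]=0xe0 (little-endian) → word 0xe0cfc9ae
addr_hi [0+:13] = (word>>0) & 0x1fff = 2478  ←
state [13+:2] = (word>>13) & 0x3 = 2
err [15+:7] = (word>>15) & 0x7f = 31
slot [22+:10] = (word>>22) & 0x3ff = 899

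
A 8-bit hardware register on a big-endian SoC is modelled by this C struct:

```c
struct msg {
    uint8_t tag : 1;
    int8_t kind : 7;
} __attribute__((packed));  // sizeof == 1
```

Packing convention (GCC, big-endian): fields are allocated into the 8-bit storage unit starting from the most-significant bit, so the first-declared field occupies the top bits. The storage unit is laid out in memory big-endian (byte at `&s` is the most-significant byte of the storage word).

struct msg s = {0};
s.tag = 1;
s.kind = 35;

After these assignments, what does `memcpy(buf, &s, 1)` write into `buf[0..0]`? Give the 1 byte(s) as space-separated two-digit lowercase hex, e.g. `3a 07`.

a3

tag:1 = 1 → 0x1 << 7 → word 0x80
kind:7 = 35 → 0x23 << 0 → word 0xa3
word = 0xa3 → big-endian bytes:
  [0]=0xa3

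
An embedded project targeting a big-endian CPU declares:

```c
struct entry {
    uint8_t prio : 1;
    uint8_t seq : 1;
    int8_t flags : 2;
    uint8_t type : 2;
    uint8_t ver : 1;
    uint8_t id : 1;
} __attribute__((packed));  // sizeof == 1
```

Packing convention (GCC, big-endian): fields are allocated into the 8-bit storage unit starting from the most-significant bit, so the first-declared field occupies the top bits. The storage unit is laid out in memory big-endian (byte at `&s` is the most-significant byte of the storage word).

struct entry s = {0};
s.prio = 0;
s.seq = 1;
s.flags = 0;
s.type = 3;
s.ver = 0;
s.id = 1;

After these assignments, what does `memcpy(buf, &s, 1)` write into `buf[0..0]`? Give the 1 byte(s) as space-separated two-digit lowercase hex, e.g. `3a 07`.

prio:1 = 0 → 0x0 << 7 → word 0x00
seq:1 = 1 → 0x1 << 6 → word 0x40
flags:2 = 0 → 0x0 << 4 → word 0x40
type:2 = 3 → 0x3 << 2 → word 0x4c
ver:1 = 0 → 0x0 << 1 → word 0x4c
id:1 = 1 → 0x1 << 0 → word 0x4d
word = 0x4d → big-endian bytes:
  [0]=0x4d

4d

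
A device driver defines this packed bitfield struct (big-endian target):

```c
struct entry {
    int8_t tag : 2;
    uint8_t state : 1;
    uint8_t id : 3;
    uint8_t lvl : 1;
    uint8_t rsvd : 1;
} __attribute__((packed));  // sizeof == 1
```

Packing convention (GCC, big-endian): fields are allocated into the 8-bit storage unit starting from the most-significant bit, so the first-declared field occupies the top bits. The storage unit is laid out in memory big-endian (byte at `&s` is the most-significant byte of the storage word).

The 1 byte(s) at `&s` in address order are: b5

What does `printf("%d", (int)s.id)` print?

5

[0]=0xb5 (big-endian) → word 0xb5
tag [6+:2] = (word>>6) & 0x3 = 2
state [5+:1] = (word>>5) & 0x1 = 1
id [2+:3] = (word>>2) & 0x7 = 5  ←
lvl [1+:1] = (word>>1) & 0x1 = 0
rsvd [0+:1] = (word>>0) & 0x1 = 1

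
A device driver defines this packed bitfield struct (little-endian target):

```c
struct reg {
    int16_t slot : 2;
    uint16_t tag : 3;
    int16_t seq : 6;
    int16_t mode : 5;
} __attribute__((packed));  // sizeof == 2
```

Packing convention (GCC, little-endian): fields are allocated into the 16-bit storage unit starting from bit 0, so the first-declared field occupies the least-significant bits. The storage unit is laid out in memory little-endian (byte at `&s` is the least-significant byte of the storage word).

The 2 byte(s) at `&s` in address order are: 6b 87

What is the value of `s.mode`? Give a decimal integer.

-16

[0]=0x6b [1]=0x87 (little-endian) → word 0x876b
slot:2 @ bit 0 → (0x876b>>0)&0x3 = 0x3
tag:3 @ bit 2 → (0x876b>>2)&0x7 = 0x2
seq:6 @ bit 5 → (0x876b>>5)&0x3f = 0x3b
mode:5 @ bit 11 → (0x876b>>11)&0x1f = 0x10  ←
mode signed 5b, MSB=1: 16 - 32 = -16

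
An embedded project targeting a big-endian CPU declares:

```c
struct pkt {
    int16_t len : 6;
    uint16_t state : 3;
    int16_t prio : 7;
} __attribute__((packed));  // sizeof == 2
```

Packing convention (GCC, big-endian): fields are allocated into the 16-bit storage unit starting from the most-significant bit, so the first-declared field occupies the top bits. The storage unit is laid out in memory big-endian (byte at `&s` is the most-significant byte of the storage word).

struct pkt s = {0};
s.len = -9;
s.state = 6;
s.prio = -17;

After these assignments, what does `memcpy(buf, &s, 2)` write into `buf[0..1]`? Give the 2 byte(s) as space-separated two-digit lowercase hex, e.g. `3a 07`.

len (6b) val=-9 bits=0x37 at bit 10: 0xdc00
state (3b) val=6 bits=0x6 at bit 7: 0xdf00
prio (7b) val=-17 bits=0x6f at bit 0: 0xdf6f
word = 0xdf6f → big-endian bytes:
  [0]=0xdf  [1]=0x6f

df 6f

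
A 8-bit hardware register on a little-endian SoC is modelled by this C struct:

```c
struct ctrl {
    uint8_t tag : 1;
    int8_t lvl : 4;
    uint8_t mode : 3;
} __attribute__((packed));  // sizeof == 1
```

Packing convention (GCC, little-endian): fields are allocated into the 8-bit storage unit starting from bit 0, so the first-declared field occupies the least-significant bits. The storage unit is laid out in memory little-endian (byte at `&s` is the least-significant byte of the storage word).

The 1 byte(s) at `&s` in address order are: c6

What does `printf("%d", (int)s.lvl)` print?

3

[0]=0xc6 (little-endian) → word 0xc6
tag:1 @ bit 0 → (0xc6>>0)&0x1 = 0x0
lvl:4 @ bit 1 → (0xc6>>1)&0xf = 0x3  ←
mode:3 @ bit 5 → (0xc6>>5)&0x7 = 0x6
lvl signed 4b, MSB=0: value = 3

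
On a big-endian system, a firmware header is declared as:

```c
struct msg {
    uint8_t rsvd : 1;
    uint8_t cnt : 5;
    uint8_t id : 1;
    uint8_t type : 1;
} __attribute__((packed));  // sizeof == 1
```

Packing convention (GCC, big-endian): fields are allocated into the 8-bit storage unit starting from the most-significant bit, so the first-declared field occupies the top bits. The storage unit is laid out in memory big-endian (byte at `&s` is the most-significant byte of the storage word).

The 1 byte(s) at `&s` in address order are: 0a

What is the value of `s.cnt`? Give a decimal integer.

[0]=0x0a (big-endian) → word 0x0a
rsvd [7+:1] = (word>>7) & 0x1 = 0
cnt [2+:5] = (word>>2) & 0x1f = 2  ←
id [1+:1] = (word>>1) & 0x1 = 1
type [0+:1] = (word>>0) & 0x1 = 0

2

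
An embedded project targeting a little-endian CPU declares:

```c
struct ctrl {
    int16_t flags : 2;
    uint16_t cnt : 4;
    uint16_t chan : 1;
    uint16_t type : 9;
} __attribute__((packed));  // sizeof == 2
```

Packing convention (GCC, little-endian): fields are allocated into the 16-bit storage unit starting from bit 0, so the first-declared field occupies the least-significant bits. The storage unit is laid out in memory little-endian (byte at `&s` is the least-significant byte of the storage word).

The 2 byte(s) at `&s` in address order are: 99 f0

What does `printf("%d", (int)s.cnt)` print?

6

[0]=0x99 [1]=0xf0 (little-endian) → word 0xf099
flags [0+:2] = (word>>0) & 0x3 = 1
cnt [2+:4] = (word>>2) & 0xf = 6  ←
chan [6+:1] = (word>>6) & 0x1 = 0
type [7+:9] = (word>>7) & 0x1ff = 481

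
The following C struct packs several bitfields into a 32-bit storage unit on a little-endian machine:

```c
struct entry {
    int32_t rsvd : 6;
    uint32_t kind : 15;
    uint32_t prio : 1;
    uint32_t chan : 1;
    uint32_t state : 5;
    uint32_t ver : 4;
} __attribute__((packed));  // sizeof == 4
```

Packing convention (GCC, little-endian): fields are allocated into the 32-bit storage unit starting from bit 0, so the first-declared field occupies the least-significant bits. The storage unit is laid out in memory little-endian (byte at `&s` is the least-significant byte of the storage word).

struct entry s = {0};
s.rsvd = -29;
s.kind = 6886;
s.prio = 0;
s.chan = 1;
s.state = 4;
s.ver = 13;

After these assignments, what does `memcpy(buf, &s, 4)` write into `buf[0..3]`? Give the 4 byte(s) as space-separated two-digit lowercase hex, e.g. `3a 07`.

[0+:6] rsvd=-29 & 0x3f = 0x23; word=0x00000023
[6+:15] kind=6886 & 0x7fff = 0x1ae6; word=0x0006b9a3
[21+:1] prio=0 & 0x1 = 0x0; word=0x0006b9a3
[22+:1] chan=1 & 0x1 = 0x1; word=0x0046b9a3
[23+:5] state=4 & 0x1f = 0x4; word=0x0246b9a3
[28+:4] ver=13 & 0xf = 0xd; word=0xd246b9a3
word = 0xd246b9a3 → little-endian bytes:
  [0]=0xa3  [1]=0xb9  [2]=0x46  [3]=0xd2

a3 b9 46 d2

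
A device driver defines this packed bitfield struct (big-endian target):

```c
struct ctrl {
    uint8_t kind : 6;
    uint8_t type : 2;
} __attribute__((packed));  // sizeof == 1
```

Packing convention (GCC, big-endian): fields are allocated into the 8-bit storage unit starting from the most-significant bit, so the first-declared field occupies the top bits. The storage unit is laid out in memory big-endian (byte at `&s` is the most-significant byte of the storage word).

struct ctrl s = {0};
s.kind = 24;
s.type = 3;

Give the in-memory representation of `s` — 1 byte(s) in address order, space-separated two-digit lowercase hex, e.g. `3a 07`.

63

[2+:6] kind=24 & 0x3f = 0x18; word=0x60
[0+:2] type=3 & 0x3 = 0x3; word=0x63
word = 0x63 → big-endian bytes:
  [0]=0x63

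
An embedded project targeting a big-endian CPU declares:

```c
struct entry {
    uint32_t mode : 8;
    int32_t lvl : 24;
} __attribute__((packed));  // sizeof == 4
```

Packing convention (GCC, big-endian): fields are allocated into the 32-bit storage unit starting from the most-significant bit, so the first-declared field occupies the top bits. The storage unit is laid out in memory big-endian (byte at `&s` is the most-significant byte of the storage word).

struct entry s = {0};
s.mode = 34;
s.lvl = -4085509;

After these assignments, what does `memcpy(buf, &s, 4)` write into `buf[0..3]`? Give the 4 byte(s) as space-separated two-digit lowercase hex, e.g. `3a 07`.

[24+:8] mode=34 & 0xff = 0x22; word=0x22000000
[0+:24] lvl=-4085509 & 0xffffff = 0xc1a8fb; word=0x22c1a8fb
word = 0x22c1a8fb → big-endian bytes:
  [0]=0x22  [1]=0xc1  [2]=0xa8  [3]=0xfb

22 c1 a8 fb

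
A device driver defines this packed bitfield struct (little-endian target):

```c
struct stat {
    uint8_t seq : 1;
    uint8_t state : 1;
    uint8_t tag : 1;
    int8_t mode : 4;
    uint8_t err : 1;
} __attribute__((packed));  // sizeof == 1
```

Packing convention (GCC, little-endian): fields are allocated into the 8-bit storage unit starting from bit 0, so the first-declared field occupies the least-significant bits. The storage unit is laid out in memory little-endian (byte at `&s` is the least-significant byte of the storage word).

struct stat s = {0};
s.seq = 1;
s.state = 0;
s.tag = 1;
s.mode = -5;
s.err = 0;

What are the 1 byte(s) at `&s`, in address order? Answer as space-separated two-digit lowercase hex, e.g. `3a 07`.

seq (1b) val=1 bits=0x1 at bit 0: 0x01
state (1b) val=0 bits=0x0 at bit 1: 0x01
tag (1b) val=1 bits=0x1 at bit 2: 0x05
mode (4b) val=-5 bits=0xb at bit 3: 0x5d
err (1b) val=0 bits=0x0 at bit 7: 0x5d
word = 0x5d → little-endian bytes:
  [0]=0x5d

5d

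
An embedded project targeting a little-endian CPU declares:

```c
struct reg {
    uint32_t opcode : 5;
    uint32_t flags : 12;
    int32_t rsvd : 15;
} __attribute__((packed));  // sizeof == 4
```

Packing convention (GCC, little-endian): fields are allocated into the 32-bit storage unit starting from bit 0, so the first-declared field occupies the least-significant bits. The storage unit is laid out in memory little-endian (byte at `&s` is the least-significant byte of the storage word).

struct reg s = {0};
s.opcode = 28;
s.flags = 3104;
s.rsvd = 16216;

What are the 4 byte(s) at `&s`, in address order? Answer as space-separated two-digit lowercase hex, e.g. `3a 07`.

1c 84 b1 7e

[0+:5] opcode=28 & 0x1f = 0x1c; word=0x0000001c
[5+:12] flags=3104 & 0xfff = 0xc20; word=0x0001841c
[17+:15] rsvd=16216 & 0x7fff = 0x3f58; word=0x7eb1841c
word = 0x7eb1841c → little-endian bytes:
  [0]=0x1c  [1]=0x84  [2]=0xb1  [3]=0x7e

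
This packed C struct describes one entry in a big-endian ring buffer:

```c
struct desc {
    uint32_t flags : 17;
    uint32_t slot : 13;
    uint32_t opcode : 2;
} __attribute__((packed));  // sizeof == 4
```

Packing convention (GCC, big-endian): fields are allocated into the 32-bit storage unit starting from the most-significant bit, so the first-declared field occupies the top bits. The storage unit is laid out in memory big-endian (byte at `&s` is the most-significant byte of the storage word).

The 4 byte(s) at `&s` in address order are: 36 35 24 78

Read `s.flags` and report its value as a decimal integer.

[0]=0x36 [1]=0x35 [2]=0x24 [3]=0x78 (big-endian) → word 0x36352478
flags [15+:17] = (word>>15) & 0x1ffff = 27754  ←
slot [2+:13] = (word>>2) & 0x1fff = 2334
opcode [0+:2] = (word>>0) & 0x3 = 0

27754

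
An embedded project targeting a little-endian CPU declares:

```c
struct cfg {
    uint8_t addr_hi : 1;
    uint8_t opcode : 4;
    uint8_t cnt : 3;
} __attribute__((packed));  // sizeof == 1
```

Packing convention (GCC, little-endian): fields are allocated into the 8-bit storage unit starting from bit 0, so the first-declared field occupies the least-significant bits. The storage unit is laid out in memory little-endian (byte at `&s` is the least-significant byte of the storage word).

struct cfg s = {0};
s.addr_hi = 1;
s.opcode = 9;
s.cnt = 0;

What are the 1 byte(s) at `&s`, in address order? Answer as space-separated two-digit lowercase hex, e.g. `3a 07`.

addr_hi (1b) val=1 bits=0x1 at bit 0: 0x01
opcode (4b) val=9 bits=0x9 at bit 1: 0x13
cnt (3b) val=0 bits=0x0 at bit 5: 0x13
word = 0x13 → little-endian bytes:
  [0]=0x13

13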